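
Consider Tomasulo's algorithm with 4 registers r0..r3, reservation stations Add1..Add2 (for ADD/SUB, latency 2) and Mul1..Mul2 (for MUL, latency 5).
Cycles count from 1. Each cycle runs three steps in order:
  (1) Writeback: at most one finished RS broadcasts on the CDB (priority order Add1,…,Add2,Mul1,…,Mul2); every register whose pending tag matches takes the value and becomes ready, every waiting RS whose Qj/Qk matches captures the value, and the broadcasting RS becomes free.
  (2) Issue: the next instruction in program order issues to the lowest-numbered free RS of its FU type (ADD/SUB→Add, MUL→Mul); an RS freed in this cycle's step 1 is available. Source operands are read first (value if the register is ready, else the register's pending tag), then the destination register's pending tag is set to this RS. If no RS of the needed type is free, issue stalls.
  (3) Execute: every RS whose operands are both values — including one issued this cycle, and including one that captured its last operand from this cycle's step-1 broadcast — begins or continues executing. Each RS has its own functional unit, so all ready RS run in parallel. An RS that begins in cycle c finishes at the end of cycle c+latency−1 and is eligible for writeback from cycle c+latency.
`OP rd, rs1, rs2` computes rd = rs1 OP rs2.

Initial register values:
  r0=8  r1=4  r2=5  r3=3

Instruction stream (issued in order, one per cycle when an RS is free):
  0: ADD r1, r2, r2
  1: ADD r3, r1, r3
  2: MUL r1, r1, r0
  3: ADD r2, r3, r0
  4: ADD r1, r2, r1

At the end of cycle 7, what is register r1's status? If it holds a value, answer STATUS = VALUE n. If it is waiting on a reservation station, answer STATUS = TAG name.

c1: issue ADD r1<-Add1 | r0:8,r1:Add1,r2:5,r3:3
c2: issue ADD r3<-Add2 | r0:8,r1:Add1,r2:5,r3:Add2
c3: CDB Add1=10; issue MUL r1<-Mul1 | r0:8,r1:Mul1,r2:5,r3:Add2
c4: issue ADD r2<-Add1 | r0:8,r1:Mul1,r2:Add1,r3:Add2
c5: CDB Add2=13; issue ADD r1<-Add2 | r0:8,r1:Add2,r2:Add1,r3:13
c6: - | r0:8,r1:Add2,r2:Add1,r3:13
c7: CDB Add1=21 | r0:8,r1:Add2,r2:21,r3:13

STATUS = TAG Add2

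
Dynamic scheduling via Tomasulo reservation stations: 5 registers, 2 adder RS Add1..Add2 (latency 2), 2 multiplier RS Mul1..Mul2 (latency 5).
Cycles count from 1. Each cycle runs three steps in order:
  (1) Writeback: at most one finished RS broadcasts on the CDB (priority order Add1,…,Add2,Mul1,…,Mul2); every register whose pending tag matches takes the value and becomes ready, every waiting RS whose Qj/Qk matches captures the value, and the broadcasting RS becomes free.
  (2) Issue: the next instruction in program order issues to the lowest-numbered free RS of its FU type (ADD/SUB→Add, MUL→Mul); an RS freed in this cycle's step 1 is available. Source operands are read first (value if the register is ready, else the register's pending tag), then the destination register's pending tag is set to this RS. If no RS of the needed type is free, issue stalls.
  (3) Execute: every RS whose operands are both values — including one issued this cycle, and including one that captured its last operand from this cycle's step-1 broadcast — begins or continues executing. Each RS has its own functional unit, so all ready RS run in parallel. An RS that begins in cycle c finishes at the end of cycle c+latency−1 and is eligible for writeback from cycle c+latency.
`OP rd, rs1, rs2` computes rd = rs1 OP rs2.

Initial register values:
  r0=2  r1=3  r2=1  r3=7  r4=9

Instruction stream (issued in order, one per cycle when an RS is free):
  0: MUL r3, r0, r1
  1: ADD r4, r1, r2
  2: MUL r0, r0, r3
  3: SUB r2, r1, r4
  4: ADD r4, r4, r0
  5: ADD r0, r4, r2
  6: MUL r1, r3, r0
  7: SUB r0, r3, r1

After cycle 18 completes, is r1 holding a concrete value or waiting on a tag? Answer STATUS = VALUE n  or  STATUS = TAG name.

STATUS = TAG Mul1

cycle 1: issue MUL r3<-Mul1 // r0:2,r1:3,r2:1,r3:Mul1,r4:9
cycle 2: issue ADD r4<-Add1 // r0:2,r1:3,r2:1,r3:Mul1,r4:Add1
cycle 3: issue MUL r0<-Mul2 // r0:Mul2,r1:3,r2:1,r3:Mul1,r4:Add1
cycle 4: CDB Add1=4; issue SUB r2<-Add1 // r0:Mul2,r1:3,r2:Add1,r3:Mul1,r4:4
cycle 5: issue ADD r4<-Add2 // r0:Mul2,r1:3,r2:Add1,r3:Mul1,r4:Add2
cycle 6: CDB Add1=-1; issue ADD r0<-Add1 // r0:Add1,r1:3,r2:-1,r3:Mul1,r4:Add2
cycle 7: CDB Mul1=6; issue MUL r1<-Mul1 // r0:Add1,r1:Mul1,r2:-1,r3:6,r4:Add2
cycle 8: stall // r0:Add1,r1:Mul1,r2:-1,r3:6,r4:Add2
cycle 9: stall // r0:Add1,r1:Mul1,r2:-1,r3:6,r4:Add2
cycle 10: stall // r0:Add1,r1:Mul1,r2:-1,r3:6,r4:Add2
cycle 11: stall // r0:Add1,r1:Mul1,r2:-1,r3:6,r4:Add2
cycle 12: CDB Mul2=12; stall // r0:Add1,r1:Mul1,r2:-1,r3:6,r4:Add2
cycle 13: stall // r0:Add1,r1:Mul1,r2:-1,r3:6,r4:Add2
cycle 14: CDB Add2=16; issue SUB r0<-Add2 // r0:Add2,r1:Mul1,r2:-1,r3:6,r4:16
cycle 15: - // r0:Add2,r1:Mul1,r2:-1,r3:6,r4:16
cycle 16: CDB Add1=15 // r0:Add2,r1:Mul1,r2:-1,r3:6,r4:16
cycle 17: - // r0:Add2,r1:Mul1,r2:-1,r3:6,r4:16
cycle 18: - // r0:Add2,r1:Mul1,r2:-1,r3:6,r4:16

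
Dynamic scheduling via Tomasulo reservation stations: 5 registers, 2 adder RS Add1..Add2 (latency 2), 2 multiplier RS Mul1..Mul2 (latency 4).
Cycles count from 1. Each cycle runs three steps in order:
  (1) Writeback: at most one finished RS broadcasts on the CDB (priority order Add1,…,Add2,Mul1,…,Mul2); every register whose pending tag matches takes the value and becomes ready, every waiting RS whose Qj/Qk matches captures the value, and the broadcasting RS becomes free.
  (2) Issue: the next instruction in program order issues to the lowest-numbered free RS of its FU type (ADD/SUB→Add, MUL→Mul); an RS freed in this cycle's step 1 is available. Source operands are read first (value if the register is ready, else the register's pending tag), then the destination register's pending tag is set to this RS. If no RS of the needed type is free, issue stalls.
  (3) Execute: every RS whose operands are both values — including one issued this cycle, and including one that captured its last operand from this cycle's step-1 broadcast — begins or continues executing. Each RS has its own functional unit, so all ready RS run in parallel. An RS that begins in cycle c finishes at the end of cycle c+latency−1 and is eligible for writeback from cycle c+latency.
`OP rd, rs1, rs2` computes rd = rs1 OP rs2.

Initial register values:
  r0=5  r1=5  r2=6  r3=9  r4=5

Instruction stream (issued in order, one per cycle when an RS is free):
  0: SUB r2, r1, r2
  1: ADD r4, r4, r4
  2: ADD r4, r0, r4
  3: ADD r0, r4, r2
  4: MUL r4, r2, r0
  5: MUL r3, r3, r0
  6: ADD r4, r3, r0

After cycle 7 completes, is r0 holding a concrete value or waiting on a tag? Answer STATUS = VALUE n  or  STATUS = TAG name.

STATUS = TAG Add2

c1: issue SUB r2<-Add1 | r0:5,r1:5,r2:Add1,r3:9,r4:5
c2: issue ADD r4<-Add2 | r0:5,r1:5,r2:Add1,r3:9,r4:Add2
c3: CDB Add1=-1; issue ADD r4<-Add1 | r0:5,r1:5,r2:-1,r3:9,r4:Add1
c4: CDB Add2=10; issue ADD r0<-Add2 | r0:Add2,r1:5,r2:-1,r3:9,r4:Add1
c5: issue MUL r4<-Mul1 | r0:Add2,r1:5,r2:-1,r3:9,r4:Mul1
c6: CDB Add1=15; issue MUL r3<-Mul2 | r0:Add2,r1:5,r2:-1,r3:Mul2,r4:Mul1
c7: issue ADD r4<-Add1 | r0:Add2,r1:5,r2:-1,r3:Mul2,r4:Add1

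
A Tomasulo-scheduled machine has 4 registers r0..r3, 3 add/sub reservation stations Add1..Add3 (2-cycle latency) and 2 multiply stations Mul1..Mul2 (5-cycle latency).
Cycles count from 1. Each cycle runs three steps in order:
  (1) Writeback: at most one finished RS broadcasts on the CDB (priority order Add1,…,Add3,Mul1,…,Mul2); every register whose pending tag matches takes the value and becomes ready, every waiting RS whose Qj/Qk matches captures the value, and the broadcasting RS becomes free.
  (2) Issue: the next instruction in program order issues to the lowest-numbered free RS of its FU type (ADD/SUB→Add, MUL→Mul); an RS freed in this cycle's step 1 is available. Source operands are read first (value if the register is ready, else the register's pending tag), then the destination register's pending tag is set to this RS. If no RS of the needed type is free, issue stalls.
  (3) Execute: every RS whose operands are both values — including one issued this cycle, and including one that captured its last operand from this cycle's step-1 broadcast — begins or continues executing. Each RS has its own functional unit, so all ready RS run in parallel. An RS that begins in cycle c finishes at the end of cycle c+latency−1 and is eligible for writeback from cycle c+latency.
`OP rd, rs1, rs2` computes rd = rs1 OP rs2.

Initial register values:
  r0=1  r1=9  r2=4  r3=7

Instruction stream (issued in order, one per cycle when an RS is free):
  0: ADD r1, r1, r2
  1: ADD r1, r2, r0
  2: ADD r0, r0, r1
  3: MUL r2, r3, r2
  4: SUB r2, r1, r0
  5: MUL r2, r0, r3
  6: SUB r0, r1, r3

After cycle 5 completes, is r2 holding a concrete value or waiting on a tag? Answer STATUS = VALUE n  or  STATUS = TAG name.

c1: issue ADD r1<-Add1 | r0:1,r1:Add1,r2:4,r3:7
c2: issue ADD r1<-Add2 | r0:1,r1:Add2,r2:4,r3:7
c3: CDB Add1=13; issue ADD r0<-Add1 | r0:Add1,r1:Add2,r2:4,r3:7
c4: CDB Add2=5; issue MUL r2<-Mul1 | r0:Add1,r1:5,r2:Mul1,r3:7
c5: issue SUB r2<-Add2 | r0:Add1,r1:5,r2:Add2,r3:7

STATUS = TAG Add2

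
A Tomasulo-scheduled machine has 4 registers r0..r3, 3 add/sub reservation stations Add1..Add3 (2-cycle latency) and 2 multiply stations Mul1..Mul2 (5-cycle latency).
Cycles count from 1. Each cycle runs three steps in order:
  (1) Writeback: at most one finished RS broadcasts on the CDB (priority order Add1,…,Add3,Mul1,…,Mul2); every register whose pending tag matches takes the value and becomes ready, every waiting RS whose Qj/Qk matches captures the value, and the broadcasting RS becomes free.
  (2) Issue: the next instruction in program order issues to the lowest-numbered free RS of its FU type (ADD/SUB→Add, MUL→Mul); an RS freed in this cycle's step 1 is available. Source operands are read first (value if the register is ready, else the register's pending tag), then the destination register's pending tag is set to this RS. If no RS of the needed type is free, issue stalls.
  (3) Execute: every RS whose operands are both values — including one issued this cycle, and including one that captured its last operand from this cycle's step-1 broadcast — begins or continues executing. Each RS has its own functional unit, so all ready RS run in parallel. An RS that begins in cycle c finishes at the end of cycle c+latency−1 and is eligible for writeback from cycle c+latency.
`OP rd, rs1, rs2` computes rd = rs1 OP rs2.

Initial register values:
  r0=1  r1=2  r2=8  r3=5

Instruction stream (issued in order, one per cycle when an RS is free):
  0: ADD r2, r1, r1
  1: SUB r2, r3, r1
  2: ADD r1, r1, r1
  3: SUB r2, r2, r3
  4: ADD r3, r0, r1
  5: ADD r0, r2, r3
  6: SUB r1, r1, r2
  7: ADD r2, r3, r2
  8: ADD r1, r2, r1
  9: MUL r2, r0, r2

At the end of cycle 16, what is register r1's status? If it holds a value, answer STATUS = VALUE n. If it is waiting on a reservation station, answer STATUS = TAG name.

STATUS = VALUE 9

  c1: issue ADD r2<-Add1  regs: r0:1,r1:2,r2:Add1,r3:5
  c2: issue SUB r2<-Add2  regs: r0:1,r1:2,r2:Add2,r3:5
  c3: CDB Add1=4; issue ADD r1<-Add1  regs: r0:1,r1:Add1,r2:Add2,r3:5
  c4: CDB Add2=3; issue SUB r2<-Add2  regs: r0:1,r1:Add1,r2:Add2,r3:5
  c5: CDB Add1=4; issue ADD r3<-Add1  regs: r0:1,r1:4,r2:Add2,r3:Add1
  c6: CDB Add2=-2; issue ADD r0<-Add2  regs: r0:Add2,r1:4,r2:-2,r3:Add1
  c7: CDB Add1=5; issue SUB r1<-Add1  regs: r0:Add2,r1:Add1,r2:-2,r3:5
  c8: issue ADD r2<-Add3  regs: r0:Add2,r1:Add1,r2:Add3,r3:5
  c9: CDB Add1=6; issue ADD r1<-Add1  regs: r0:Add2,r1:Add1,r2:Add3,r3:5
  c10: CDB Add2=3; issue MUL r2<-Mul1  regs: r0:3,r1:Add1,r2:Mul1,r3:5
  c11: CDB Add3=3  regs: r0:3,r1:Add1,r2:Mul1,r3:5
  c12: -  regs: r0:3,r1:Add1,r2:Mul1,r3:5
  c13: CDB Add1=9  regs: r0:3,r1:9,r2:Mul1,r3:5
  c14: -  regs: r0:3,r1:9,r2:Mul1,r3:5
  c15: -  regs: r0:3,r1:9,r2:Mul1,r3:5
  c16: CDB Mul1=9  regs: r0:3,r1:9,r2:9,r3:5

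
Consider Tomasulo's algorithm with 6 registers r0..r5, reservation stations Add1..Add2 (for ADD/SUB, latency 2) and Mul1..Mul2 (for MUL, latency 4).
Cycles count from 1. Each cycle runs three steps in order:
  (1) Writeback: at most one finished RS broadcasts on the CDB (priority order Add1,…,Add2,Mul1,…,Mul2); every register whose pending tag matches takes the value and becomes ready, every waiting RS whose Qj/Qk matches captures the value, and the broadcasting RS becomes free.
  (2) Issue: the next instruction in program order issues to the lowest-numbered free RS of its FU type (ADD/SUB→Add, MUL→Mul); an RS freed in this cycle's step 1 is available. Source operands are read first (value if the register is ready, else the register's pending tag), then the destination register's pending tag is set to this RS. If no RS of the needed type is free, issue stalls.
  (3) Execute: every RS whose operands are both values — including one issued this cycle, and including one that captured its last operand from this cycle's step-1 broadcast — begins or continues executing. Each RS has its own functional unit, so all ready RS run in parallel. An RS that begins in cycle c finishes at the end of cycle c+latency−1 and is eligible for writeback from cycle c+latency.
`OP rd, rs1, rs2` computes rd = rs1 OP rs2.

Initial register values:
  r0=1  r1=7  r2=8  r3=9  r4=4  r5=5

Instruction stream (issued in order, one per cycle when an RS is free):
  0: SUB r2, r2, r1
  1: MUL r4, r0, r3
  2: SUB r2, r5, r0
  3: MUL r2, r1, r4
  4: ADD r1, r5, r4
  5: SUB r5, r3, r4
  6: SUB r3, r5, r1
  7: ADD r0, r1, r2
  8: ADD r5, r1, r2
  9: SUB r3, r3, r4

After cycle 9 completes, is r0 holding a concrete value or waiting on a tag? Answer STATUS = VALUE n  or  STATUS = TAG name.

STATUS = TAG Add2

  c1: issue SUB r2<-Add1  regs: r0:1,r1:7,r2:Add1,r3:9,r4:4,r5:5
  c2: issue MUL r4<-Mul1  regs: r0:1,r1:7,r2:Add1,r3:9,r4:Mul1,r5:5
  c3: CDB Add1=1; issue SUB r2<-Add1  regs: r0:1,r1:7,r2:Add1,r3:9,r4:Mul1,r5:5
  c4: issue MUL r2<-Mul2  regs: r0:1,r1:7,r2:Mul2,r3:9,r4:Mul1,r5:5
  c5: CDB Add1=4; issue ADD r1<-Add1  regs: r0:1,r1:Add1,r2:Mul2,r3:9,r4:Mul1,r5:5
  c6: CDB Mul1=9; issue SUB r5<-Add2  regs: r0:1,r1:Add1,r2:Mul2,r3:9,r4:9,r5:Add2
  c7: stall  regs: r0:1,r1:Add1,r2:Mul2,r3:9,r4:9,r5:Add2
  c8: CDB Add1=14; issue SUB r3<-Add1  regs: r0:1,r1:14,r2:Mul2,r3:Add1,r4:9,r5:Add2
  c9: CDB Add2=0; issue ADD r0<-Add2  regs: r0:Add2,r1:14,r2:Mul2,r3:Add1,r4:9,r5:0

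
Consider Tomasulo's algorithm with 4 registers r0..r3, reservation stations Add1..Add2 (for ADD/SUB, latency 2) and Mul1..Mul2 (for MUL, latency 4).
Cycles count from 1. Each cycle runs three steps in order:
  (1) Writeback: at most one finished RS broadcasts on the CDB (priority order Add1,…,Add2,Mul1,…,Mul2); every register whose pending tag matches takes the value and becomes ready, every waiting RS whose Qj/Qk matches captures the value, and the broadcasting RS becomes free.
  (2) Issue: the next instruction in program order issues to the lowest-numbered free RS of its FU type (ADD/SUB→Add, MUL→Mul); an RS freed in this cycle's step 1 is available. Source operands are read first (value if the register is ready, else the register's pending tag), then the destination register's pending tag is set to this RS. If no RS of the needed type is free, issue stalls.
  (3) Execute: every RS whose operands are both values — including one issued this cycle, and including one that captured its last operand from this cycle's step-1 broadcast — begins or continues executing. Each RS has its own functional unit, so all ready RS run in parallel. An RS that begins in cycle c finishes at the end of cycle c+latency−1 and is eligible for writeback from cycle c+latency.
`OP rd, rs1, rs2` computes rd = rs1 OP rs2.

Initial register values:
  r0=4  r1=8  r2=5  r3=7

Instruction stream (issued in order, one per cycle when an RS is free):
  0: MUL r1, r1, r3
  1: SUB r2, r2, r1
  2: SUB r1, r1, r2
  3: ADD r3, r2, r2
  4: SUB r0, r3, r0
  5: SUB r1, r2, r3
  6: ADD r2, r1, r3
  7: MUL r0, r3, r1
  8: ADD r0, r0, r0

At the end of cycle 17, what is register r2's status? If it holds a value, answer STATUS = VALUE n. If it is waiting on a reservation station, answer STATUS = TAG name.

  c1: issue MUL r1<-Mul1  regs: r0:4,r1:Mul1,r2:5,r3:7
  c2: issue SUB r2<-Add1  regs: r0:4,r1:Mul1,r2:Add1,r3:7
  c3: issue SUB r1<-Add2  regs: r0:4,r1:Add2,r2:Add1,r3:7
  c4: stall  regs: r0:4,r1:Add2,r2:Add1,r3:7
  c5: CDB Mul1=56; stall  regs: r0:4,r1:Add2,r2:Add1,r3:7
  c6: stall  regs: r0:4,r1:Add2,r2:Add1,r3:7
  c7: CDB Add1=-51; issue ADD r3<-Add1  regs: r0:4,r1:Add2,r2:-51,r3:Add1
  c8: stall  regs: r0:4,r1:Add2,r2:-51,r3:Add1
  c9: CDB Add1=-102; issue SUB r0<-Add1  regs: r0:Add1,r1:Add2,r2:-51,r3:-102
  c10: CDB Add2=107; issue SUB r1<-Add2  regs: r0:Add1,r1:Add2,r2:-51,r3:-102
  c11: CDB Add1=-106; issue ADD r2<-Add1  regs: r0:-106,r1:Add2,r2:Add1,r3:-102
  c12: CDB Add2=51; issue MUL r0<-Mul1  regs: r0:Mul1,r1:51,r2:Add1,r3:-102
  c13: issue ADD r0<-Add2  regs: r0:Add2,r1:51,r2:Add1,r3:-102
  c14: CDB Add1=-51  regs: r0:Add2,r1:51,r2:-51,r3:-102
  c15: -  regs: r0:Add2,r1:51,r2:-51,r3:-102
  c16: CDB Mul1=-5202  regs: r0:Add2,r1:51,r2:-51,r3:-102
  c17: -  regs: r0:Add2,r1:51,r2:-51,r3:-102

STATUS = VALUE -51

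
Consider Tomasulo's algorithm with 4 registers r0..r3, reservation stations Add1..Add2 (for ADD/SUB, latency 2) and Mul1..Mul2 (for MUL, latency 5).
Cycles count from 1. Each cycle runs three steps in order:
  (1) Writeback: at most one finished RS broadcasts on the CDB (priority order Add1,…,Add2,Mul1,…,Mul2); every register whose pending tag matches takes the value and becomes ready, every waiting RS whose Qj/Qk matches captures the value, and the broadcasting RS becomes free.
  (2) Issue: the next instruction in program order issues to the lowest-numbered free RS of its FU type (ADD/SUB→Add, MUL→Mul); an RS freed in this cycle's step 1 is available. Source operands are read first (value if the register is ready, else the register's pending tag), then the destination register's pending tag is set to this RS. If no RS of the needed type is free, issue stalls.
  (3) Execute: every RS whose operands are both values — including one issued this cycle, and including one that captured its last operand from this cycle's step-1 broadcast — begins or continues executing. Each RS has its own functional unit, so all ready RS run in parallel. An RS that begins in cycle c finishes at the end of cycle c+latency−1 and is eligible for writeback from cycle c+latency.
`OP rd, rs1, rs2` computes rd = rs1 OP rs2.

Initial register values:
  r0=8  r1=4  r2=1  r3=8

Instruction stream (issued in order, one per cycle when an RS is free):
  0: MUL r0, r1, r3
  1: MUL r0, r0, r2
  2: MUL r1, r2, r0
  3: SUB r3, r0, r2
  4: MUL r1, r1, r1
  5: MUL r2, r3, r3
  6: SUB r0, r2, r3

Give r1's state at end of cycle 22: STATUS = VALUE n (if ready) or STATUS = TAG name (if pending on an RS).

STATUS = VALUE 1024

c1: issue MUL r0<-Mul1 | r0:Mul1,r1:4,r2:1,r3:8
c2: issue MUL r0<-Mul2 | r0:Mul2,r1:4,r2:1,r3:8
c3: stall | r0:Mul2,r1:4,r2:1,r3:8
c4: stall | r0:Mul2,r1:4,r2:1,r3:8
c5: stall | r0:Mul2,r1:4,r2:1,r3:8
c6: CDB Mul1=32; issue MUL r1<-Mul1 | r0:Mul2,r1:Mul1,r2:1,r3:8
c7: issue SUB r3<-Add1 | r0:Mul2,r1:Mul1,r2:1,r3:Add1
c8: stall | r0:Mul2,r1:Mul1,r2:1,r3:Add1
c9: stall | r0:Mul2,r1:Mul1,r2:1,r3:Add1
c10: stall | r0:Mul2,r1:Mul1,r2:1,r3:Add1
c11: CDB Mul2=32; issue MUL r1<-Mul2 | r0:32,r1:Mul2,r2:1,r3:Add1
c12: stall | r0:32,r1:Mul2,r2:1,r3:Add1
c13: CDB Add1=31; stall | r0:32,r1:Mul2,r2:1,r3:31
c14: stall | r0:32,r1:Mul2,r2:1,r3:31
c15: stall | r0:32,r1:Mul2,r2:1,r3:31
c16: CDB Mul1=32; issue MUL r2<-Mul1 | r0:32,r1:Mul2,r2:Mul1,r3:31
c17: issue SUB r0<-Add1 | r0:Add1,r1:Mul2,r2:Mul1,r3:31
c18: - | r0:Add1,r1:Mul2,r2:Mul1,r3:31
c19: - | r0:Add1,r1:Mul2,r2:Mul1,r3:31
c20: - | r0:Add1,r1:Mul2,r2:Mul1,r3:31
c21: CDB Mul1=961 | r0:Add1,r1:Mul2,r2:961,r3:31
c22: CDB Mul2=1024 | r0:Add1,r1:1024,r2:961,r3:31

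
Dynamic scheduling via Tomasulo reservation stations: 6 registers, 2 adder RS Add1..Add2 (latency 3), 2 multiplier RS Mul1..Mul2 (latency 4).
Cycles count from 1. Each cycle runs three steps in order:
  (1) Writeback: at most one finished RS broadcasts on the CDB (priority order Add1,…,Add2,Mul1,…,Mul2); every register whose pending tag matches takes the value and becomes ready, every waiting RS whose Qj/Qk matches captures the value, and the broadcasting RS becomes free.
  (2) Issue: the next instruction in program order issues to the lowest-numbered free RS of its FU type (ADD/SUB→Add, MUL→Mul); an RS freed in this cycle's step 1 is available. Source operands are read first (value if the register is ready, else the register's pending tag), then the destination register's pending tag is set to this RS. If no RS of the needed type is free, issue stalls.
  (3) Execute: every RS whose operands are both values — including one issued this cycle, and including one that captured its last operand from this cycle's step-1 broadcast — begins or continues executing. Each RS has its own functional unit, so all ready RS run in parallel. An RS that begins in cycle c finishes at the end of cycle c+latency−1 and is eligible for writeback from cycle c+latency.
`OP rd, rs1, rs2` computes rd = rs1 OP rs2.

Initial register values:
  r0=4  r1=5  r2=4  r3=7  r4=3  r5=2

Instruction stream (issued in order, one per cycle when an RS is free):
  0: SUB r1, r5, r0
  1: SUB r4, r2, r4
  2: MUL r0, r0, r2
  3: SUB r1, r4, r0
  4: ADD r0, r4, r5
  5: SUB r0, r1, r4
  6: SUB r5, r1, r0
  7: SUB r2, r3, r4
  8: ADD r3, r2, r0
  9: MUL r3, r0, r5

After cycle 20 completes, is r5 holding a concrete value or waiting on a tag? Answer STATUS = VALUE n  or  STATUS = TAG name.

c1: issue SUB r1<-Add1 | r0:4,r1:Add1,r2:4,r3:7,r4:3,r5:2
c2: issue SUB r4<-Add2 | r0:4,r1:Add1,r2:4,r3:7,r4:Add2,r5:2
c3: issue MUL r0<-Mul1 | r0:Mul1,r1:Add1,r2:4,r3:7,r4:Add2,r5:2
c4: CDB Add1=-2; issue SUB r1<-Add1 | r0:Mul1,r1:Add1,r2:4,r3:7,r4:Add2,r5:2
c5: CDB Add2=1; issue ADD r0<-Add2 | r0:Add2,r1:Add1,r2:4,r3:7,r4:1,r5:2
c6: stall | r0:Add2,r1:Add1,r2:4,r3:7,r4:1,r5:2
c7: CDB Mul1=16; stall | r0:Add2,r1:Add1,r2:4,r3:7,r4:1,r5:2
c8: CDB Add2=3; issue SUB r0<-Add2 | r0:Add2,r1:Add1,r2:4,r3:7,r4:1,r5:2
c9: stall | r0:Add2,r1:Add1,r2:4,r3:7,r4:1,r5:2
c10: CDB Add1=-15; issue SUB r5<-Add1 | r0:Add2,r1:-15,r2:4,r3:7,r4:1,r5:Add1
c11: stall | r0:Add2,r1:-15,r2:4,r3:7,r4:1,r5:Add1
c12: stall | r0:Add2,r1:-15,r2:4,r3:7,r4:1,r5:Add1
c13: CDB Add2=-16; issue SUB r2<-Add2 | r0:-16,r1:-15,r2:Add2,r3:7,r4:1,r5:Add1
c14: stall | r0:-16,r1:-15,r2:Add2,r3:7,r4:1,r5:Add1
c15: stall | r0:-16,r1:-15,r2:Add2,r3:7,r4:1,r5:Add1
c16: CDB Add1=1; issue ADD r3<-Add1 | r0:-16,r1:-15,r2:Add2,r3:Add1,r4:1,r5:1
c17: CDB Add2=6; issue MUL r3<-Mul1 | r0:-16,r1:-15,r2:6,r3:Mul1,r4:1,r5:1
c18: - | r0:-16,r1:-15,r2:6,r3:Mul1,r4:1,r5:1
c19: - | r0:-16,r1:-15,r2:6,r3:Mul1,r4:1,r5:1
c20: CDB Add1=-10 | r0:-16,r1:-15,r2:6,r3:Mul1,r4:1,r5:1

STATUS = VALUE 1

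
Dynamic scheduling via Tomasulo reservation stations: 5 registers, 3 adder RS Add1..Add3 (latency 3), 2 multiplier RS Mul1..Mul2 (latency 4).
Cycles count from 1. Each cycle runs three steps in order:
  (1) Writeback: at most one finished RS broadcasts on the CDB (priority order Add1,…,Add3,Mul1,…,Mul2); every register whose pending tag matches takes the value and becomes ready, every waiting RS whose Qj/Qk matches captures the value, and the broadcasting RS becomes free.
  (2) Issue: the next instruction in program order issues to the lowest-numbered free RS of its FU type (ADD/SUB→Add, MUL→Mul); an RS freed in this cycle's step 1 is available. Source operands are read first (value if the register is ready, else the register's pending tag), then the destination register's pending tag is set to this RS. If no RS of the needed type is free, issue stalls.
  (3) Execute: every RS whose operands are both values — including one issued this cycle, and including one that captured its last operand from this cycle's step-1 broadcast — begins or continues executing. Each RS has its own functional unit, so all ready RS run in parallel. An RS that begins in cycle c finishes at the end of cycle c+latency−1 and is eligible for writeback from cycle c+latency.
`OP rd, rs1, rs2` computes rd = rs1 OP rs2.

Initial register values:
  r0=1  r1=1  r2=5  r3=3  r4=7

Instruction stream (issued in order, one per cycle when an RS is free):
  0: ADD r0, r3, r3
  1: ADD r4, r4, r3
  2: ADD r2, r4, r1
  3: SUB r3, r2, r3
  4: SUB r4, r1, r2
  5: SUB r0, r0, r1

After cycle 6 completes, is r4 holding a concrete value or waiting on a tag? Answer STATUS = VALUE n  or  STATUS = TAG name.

cycle 1: issue ADD r0<-Add1 // r0:Add1,r1:1,r2:5,r3:3,r4:7
cycle 2: issue ADD r4<-Add2 // r0:Add1,r1:1,r2:5,r3:3,r4:Add2
cycle 3: issue ADD r2<-Add3 // r0:Add1,r1:1,r2:Add3,r3:3,r4:Add2
cycle 4: CDB Add1=6; issue SUB r3<-Add1 // r0:6,r1:1,r2:Add3,r3:Add1,r4:Add2
cycle 5: CDB Add2=10; issue SUB r4<-Add2 // r0:6,r1:1,r2:Add3,r3:Add1,r4:Add2
cycle 6: stall // r0:6,r1:1,r2:Add3,r3:Add1,r4:Add2

STATUS = TAG Add2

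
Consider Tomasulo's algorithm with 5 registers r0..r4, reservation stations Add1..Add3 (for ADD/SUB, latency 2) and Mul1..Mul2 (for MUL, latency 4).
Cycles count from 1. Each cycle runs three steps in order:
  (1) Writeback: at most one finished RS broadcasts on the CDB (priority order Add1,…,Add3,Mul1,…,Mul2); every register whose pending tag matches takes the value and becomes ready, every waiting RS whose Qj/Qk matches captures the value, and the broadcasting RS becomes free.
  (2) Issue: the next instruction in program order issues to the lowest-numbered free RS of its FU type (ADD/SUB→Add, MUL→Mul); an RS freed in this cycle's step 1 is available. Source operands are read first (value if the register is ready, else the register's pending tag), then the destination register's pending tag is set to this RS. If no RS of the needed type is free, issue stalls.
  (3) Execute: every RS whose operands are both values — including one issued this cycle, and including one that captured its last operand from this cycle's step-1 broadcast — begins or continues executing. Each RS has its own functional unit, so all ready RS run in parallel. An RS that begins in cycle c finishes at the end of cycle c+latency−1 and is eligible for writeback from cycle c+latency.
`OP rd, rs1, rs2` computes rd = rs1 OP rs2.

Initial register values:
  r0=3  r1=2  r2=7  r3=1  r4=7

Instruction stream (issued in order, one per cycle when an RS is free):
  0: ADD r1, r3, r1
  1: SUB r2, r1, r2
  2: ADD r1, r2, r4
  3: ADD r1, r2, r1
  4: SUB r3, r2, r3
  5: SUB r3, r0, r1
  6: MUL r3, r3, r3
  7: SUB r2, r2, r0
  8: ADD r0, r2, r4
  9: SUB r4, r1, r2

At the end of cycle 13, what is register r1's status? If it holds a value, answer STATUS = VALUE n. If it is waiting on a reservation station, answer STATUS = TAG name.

cycle 1: issue ADD r1<-Add1 // r0:3,r1:Add1,r2:7,r3:1,r4:7
cycle 2: issue SUB r2<-Add2 // r0:3,r1:Add1,r2:Add2,r3:1,r4:7
cycle 3: CDB Add1=3; issue ADD r1<-Add1 // r0:3,r1:Add1,r2:Add2,r3:1,r4:7
cycle 4: issue ADD r1<-Add3 // r0:3,r1:Add3,r2:Add2,r3:1,r4:7
cycle 5: CDB Add2=-4; issue SUB r3<-Add2 // r0:3,r1:Add3,r2:-4,r3:Add2,r4:7
cycle 6: stall // r0:3,r1:Add3,r2:-4,r3:Add2,r4:7
cycle 7: CDB Add1=3; issue SUB r3<-Add1 // r0:3,r1:Add3,r2:-4,r3:Add1,r4:7
cycle 8: CDB Add2=-5; issue MUL r3<-Mul1 // r0:3,r1:Add3,r2:-4,r3:Mul1,r4:7
cycle 9: CDB Add3=-1; issue SUB r2<-Add2 // r0:3,r1:-1,r2:Add2,r3:Mul1,r4:7
cycle 10: issue ADD r0<-Add3 // r0:Add3,r1:-1,r2:Add2,r3:Mul1,r4:7
cycle 11: CDB Add1=4; issue SUB r4<-Add1 // r0:Add3,r1:-1,r2:Add2,r3:Mul1,r4:Add1
cycle 12: CDB Add2=-7 // r0:Add3,r1:-1,r2:-7,r3:Mul1,r4:Add1
cycle 13: - // r0:Add3,r1:-1,r2:-7,r3:Mul1,r4:Add1

STATUS = VALUE -1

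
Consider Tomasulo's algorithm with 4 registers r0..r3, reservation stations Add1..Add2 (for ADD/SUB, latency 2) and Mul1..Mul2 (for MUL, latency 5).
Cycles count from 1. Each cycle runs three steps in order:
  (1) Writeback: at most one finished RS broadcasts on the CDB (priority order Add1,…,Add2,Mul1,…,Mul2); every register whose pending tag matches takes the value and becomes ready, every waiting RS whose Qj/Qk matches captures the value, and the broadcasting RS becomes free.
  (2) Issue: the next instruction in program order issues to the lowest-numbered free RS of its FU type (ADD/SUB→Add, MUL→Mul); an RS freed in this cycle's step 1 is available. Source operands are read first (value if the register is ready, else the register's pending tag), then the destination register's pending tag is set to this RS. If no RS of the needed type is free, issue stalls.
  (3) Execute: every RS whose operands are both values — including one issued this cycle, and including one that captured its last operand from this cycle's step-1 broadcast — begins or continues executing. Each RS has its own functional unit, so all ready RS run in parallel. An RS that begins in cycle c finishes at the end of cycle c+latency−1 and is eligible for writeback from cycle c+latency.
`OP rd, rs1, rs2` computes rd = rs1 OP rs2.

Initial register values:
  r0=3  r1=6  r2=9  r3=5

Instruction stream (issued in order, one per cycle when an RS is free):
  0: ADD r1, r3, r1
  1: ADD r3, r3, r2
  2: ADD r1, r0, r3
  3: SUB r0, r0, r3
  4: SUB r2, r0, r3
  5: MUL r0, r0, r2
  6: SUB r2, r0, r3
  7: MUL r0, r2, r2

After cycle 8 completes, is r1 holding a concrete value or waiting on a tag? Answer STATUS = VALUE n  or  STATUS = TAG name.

c1: issue ADD r1<-Add1 | r0:3,r1:Add1,r2:9,r3:5
c2: issue ADD r3<-Add2 | r0:3,r1:Add1,r2:9,r3:Add2
c3: CDB Add1=11; issue ADD r1<-Add1 | r0:3,r1:Add1,r2:9,r3:Add2
c4: CDB Add2=14; issue SUB r0<-Add2 | r0:Add2,r1:Add1,r2:9,r3:14
c5: stall | r0:Add2,r1:Add1,r2:9,r3:14
c6: CDB Add1=17; issue SUB r2<-Add1 | r0:Add2,r1:17,r2:Add1,r3:14
c7: CDB Add2=-11; issue MUL r0<-Mul1 | r0:Mul1,r1:17,r2:Add1,r3:14
c8: issue SUB r2<-Add2 | r0:Mul1,r1:17,r2:Add2,r3:14

STATUS = VALUE 17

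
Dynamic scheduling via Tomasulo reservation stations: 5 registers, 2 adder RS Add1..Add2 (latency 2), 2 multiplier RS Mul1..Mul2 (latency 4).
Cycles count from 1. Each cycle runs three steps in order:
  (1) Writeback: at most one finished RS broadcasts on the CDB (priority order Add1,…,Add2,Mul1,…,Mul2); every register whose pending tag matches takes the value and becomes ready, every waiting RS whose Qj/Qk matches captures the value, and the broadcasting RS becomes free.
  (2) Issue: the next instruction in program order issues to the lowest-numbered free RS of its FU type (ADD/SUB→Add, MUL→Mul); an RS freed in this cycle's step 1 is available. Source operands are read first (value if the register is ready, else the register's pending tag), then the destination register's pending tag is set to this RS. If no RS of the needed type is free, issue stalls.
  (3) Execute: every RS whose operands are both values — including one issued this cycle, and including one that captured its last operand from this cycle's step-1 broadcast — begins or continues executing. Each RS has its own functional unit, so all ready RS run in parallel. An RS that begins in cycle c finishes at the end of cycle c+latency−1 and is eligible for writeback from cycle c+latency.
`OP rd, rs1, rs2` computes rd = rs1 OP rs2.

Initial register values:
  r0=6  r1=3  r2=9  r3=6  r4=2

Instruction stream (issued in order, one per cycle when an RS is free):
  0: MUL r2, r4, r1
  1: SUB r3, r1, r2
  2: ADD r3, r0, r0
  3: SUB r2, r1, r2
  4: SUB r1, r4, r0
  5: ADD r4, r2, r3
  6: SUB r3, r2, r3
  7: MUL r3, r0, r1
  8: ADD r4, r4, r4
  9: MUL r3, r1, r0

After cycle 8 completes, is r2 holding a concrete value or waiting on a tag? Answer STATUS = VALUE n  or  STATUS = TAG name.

STATUS = TAG Add2

c1: issue MUL r2<-Mul1 | r0:6,r1:3,r2:Mul1,r3:6,r4:2
c2: issue SUB r3<-Add1 | r0:6,r1:3,r2:Mul1,r3:Add1,r4:2
c3: issue ADD r3<-Add2 | r0:6,r1:3,r2:Mul1,r3:Add2,r4:2
c4: stall | r0:6,r1:3,r2:Mul1,r3:Add2,r4:2
c5: CDB Add2=12; issue SUB r2<-Add2 | r0:6,r1:3,r2:Add2,r3:12,r4:2
c6: CDB Mul1=6; stall | r0:6,r1:3,r2:Add2,r3:12,r4:2
c7: stall | r0:6,r1:3,r2:Add2,r3:12,r4:2
c8: CDB Add1=-3; issue SUB r1<-Add1 | r0:6,r1:Add1,r2:Add2,r3:12,r4:2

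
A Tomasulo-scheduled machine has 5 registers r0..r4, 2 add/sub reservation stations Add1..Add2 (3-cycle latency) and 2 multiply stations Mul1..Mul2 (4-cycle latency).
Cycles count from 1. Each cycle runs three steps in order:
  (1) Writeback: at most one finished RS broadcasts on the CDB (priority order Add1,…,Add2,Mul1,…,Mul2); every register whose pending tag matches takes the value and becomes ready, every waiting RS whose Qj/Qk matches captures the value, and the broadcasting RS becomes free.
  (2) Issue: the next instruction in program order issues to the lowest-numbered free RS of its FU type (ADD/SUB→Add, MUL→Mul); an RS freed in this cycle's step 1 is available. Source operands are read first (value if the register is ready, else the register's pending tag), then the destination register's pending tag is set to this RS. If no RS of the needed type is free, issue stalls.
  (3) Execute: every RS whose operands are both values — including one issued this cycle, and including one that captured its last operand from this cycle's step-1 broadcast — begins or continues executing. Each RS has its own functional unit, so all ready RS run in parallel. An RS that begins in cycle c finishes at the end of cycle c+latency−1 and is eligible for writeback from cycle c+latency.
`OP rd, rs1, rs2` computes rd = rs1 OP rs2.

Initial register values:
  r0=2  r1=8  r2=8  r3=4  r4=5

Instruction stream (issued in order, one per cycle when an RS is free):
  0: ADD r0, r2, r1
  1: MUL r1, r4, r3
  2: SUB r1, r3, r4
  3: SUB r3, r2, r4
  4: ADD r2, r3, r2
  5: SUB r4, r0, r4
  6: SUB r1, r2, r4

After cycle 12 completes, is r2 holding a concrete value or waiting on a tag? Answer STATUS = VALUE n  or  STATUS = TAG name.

c1: issue ADD r0<-Add1 | r0:Add1,r1:8,r2:8,r3:4,r4:5
c2: issue MUL r1<-Mul1 | r0:Add1,r1:Mul1,r2:8,r3:4,r4:5
c3: issue SUB r1<-Add2 | r0:Add1,r1:Add2,r2:8,r3:4,r4:5
c4: CDB Add1=16; issue SUB r3<-Add1 | r0:16,r1:Add2,r2:8,r3:Add1,r4:5
c5: stall | r0:16,r1:Add2,r2:8,r3:Add1,r4:5
c6: CDB Add2=-1; issue ADD r2<-Add2 | r0:16,r1:-1,r2:Add2,r3:Add1,r4:5
c7: CDB Add1=3; issue SUB r4<-Add1 | r0:16,r1:-1,r2:Add2,r3:3,r4:Add1
c8: CDB Mul1=20; stall | r0:16,r1:-1,r2:Add2,r3:3,r4:Add1
c9: stall | r0:16,r1:-1,r2:Add2,r3:3,r4:Add1
c10: CDB Add1=11; issue SUB r1<-Add1 | r0:16,r1:Add1,r2:Add2,r3:3,r4:11
c11: CDB Add2=11 | r0:16,r1:Add1,r2:11,r3:3,r4:11
c12: - | r0:16,r1:Add1,r2:11,r3:3,r4:11

STATUS = VALUE 11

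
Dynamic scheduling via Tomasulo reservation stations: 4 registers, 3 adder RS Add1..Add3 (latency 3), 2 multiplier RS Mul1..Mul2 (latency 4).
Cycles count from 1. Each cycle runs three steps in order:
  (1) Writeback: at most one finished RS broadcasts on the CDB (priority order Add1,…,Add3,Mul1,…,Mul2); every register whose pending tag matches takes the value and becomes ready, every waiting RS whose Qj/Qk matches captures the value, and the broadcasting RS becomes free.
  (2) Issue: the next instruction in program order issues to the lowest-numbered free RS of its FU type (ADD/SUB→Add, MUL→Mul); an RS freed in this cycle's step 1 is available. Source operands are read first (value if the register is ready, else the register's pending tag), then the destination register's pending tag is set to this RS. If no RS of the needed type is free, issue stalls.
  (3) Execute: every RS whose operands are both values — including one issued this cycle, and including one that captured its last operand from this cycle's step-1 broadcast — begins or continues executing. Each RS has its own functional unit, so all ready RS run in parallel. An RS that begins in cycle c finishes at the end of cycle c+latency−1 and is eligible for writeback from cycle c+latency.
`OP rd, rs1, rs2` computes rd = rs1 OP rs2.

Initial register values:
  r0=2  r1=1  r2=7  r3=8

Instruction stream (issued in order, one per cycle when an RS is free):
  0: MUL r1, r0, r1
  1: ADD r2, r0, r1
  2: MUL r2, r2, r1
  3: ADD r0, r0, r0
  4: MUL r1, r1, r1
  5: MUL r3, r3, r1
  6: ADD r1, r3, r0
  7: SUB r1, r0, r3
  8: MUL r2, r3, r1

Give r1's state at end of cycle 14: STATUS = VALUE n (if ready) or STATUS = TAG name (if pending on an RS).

STATUS = TAG Add2

cycle 1: issue MUL r1<-Mul1 // r0:2,r1:Mul1,r2:7,r3:8
cycle 2: issue ADD r2<-Add1 // r0:2,r1:Mul1,r2:Add1,r3:8
cycle 3: issue MUL r2<-Mul2 // r0:2,r1:Mul1,r2:Mul2,r3:8
cycle 4: issue ADD r0<-Add2 // r0:Add2,r1:Mul1,r2:Mul2,r3:8
cycle 5: CDB Mul1=2; issue MUL r1<-Mul1 // r0:Add2,r1:Mul1,r2:Mul2,r3:8
cycle 6: stall // r0:Add2,r1:Mul1,r2:Mul2,r3:8
cycle 7: CDB Add2=4; stall // r0:4,r1:Mul1,r2:Mul2,r3:8
cycle 8: CDB Add1=4; stall // r0:4,r1:Mul1,r2:Mul2,r3:8
cycle 9: CDB Mul1=4; issue MUL r3<-Mul1 // r0:4,r1:4,r2:Mul2,r3:Mul1
cycle 10: issue ADD r1<-Add1 // r0:4,r1:Add1,r2:Mul2,r3:Mul1
cycle 11: issue SUB r1<-Add2 // r0:4,r1:Add2,r2:Mul2,r3:Mul1
cycle 12: CDB Mul2=8; issue MUL r2<-Mul2 // r0:4,r1:Add2,r2:Mul2,r3:Mul1
cycle 13: CDB Mul1=32 // r0:4,r1:Add2,r2:Mul2,r3:32
cycle 14: - // r0:4,r1:Add2,r2:Mul2,r3:32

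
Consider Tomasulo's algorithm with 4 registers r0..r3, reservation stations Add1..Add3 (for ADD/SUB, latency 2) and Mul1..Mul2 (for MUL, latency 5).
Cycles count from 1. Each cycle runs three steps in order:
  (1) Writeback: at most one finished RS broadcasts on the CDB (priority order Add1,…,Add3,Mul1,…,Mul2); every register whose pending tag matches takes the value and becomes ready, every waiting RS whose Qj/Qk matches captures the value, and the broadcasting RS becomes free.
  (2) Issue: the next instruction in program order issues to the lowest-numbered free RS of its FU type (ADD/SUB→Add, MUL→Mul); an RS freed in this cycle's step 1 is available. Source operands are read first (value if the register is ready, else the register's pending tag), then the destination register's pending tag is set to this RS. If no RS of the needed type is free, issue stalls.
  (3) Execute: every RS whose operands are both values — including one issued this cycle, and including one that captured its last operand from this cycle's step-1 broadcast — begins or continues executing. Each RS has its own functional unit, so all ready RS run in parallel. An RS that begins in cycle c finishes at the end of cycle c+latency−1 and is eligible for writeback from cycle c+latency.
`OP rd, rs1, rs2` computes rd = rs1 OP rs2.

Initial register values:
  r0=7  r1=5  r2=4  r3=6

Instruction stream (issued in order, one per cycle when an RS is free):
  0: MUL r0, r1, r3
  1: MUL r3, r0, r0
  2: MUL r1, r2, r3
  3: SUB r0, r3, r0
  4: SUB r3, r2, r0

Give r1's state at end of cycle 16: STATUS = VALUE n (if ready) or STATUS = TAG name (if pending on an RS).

  c1: issue MUL r0<-Mul1  regs: r0:Mul1,r1:5,r2:4,r3:6
  c2: issue MUL r3<-Mul2  regs: r0:Mul1,r1:5,r2:4,r3:Mul2
  c3: stall  regs: r0:Mul1,r1:5,r2:4,r3:Mul2
  c4: stall  regs: r0:Mul1,r1:5,r2:4,r3:Mul2
  c5: stall  regs: r0:Mul1,r1:5,r2:4,r3:Mul2
  c6: CDB Mul1=30; issue MUL r1<-Mul1  regs: r0:30,r1:Mul1,r2:4,r3:Mul2
  c7: issue SUB r0<-Add1  regs: r0:Add1,r1:Mul1,r2:4,r3:Mul2
  c8: issue SUB r3<-Add2  regs: r0:Add1,r1:Mul1,r2:4,r3:Add2
  c9: -  regs: r0:Add1,r1:Mul1,r2:4,r3:Add2
  c10: -  regs: r0:Add1,r1:Mul1,r2:4,r3:Add2
  c11: CDB Mul2=900  regs: r0:Add1,r1:Mul1,r2:4,r3:Add2
  c12: -  regs: r0:Add1,r1:Mul1,r2:4,r3:Add2
  c13: CDB Add1=870  regs: r0:870,r1:Mul1,r2:4,r3:Add2
  c14: -  regs: r0:870,r1:Mul1,r2:4,r3:Add2
  c15: CDB Add2=-866  regs: r0:870,r1:Mul1,r2:4,r3:-866
  c16: CDB Mul1=3600  regs: r0:870,r1:3600,r2:4,r3:-866

STATUS = VALUE 3600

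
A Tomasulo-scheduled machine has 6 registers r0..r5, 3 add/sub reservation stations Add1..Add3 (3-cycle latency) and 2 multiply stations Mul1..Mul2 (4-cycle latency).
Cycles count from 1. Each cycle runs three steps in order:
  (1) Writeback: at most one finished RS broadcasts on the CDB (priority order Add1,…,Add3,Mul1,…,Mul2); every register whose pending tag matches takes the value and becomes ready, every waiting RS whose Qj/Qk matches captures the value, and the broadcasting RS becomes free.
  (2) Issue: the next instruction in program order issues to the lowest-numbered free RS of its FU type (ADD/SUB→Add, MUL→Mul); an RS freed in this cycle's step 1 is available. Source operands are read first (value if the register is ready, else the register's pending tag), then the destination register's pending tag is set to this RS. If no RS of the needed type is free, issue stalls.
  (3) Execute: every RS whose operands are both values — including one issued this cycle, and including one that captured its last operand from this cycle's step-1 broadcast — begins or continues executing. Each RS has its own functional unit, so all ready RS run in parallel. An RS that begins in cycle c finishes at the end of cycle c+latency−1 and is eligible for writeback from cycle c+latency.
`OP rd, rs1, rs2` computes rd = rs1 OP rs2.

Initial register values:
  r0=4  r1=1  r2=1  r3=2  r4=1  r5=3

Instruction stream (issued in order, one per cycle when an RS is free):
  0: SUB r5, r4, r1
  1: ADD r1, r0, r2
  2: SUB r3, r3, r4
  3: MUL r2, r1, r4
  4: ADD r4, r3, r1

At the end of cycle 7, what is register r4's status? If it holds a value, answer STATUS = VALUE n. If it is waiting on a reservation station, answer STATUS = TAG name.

STATUS = TAG Add1

cycle 1: issue SUB r5<-Add1 // r0:4,r1:1,r2:1,r3:2,r4:1,r5:Add1
cycle 2: issue ADD r1<-Add2 // r0:4,r1:Add2,r2:1,r3:2,r4:1,r5:Add1
cycle 3: issue SUB r3<-Add3 // r0:4,r1:Add2,r2:1,r3:Add3,r4:1,r5:Add1
cycle 4: CDB Add1=0; issue MUL r2<-Mul1 // r0:4,r1:Add2,r2:Mul1,r3:Add3,r4:1,r5:0
cycle 5: CDB Add2=5; issue ADD r4<-Add1 // r0:4,r1:5,r2:Mul1,r3:Add3,r4:Add1,r5:0
cycle 6: CDB Add3=1 // r0:4,r1:5,r2:Mul1,r3:1,r4:Add1,r5:0
cycle 7: - // r0:4,r1:5,r2:Mul1,r3:1,r4:Add1,r5:0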